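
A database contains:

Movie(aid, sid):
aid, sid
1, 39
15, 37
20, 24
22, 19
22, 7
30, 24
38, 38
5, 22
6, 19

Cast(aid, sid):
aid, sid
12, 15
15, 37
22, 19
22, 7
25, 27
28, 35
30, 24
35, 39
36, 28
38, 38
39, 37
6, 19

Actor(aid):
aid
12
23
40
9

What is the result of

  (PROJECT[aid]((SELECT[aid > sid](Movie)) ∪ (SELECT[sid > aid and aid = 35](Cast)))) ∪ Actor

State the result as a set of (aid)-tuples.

{12, 22, 23, 30, 35, 40, 9}

Apply σ_{aid > sid}; surviving tuples: {(22, 19), (22, 7), (30, 24)}
Apply σ_{sid > aid and aid = 35}; surviving tuples: {(35, 39)}
Union: {(22, 19), (22, 7), (30, 24)} with {(35, 39)} → {(22, 19), (22, 7), (30, 24), (35, 39)}
Projecting to aid (1 duplicate(s) eliminated): {22, 30, 35}
Union: {22, 30, 35} with {12, 23, 40, 9} → {12, 22, 23, 30, 35, 40, 9}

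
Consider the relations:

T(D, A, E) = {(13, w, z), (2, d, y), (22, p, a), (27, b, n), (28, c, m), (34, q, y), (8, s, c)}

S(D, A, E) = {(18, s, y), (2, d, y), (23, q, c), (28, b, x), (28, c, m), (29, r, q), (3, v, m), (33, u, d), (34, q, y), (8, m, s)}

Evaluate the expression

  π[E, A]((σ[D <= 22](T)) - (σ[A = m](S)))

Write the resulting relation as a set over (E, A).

Selection D <= 22: {(13, w, z), (2, d, y), (22, p, a), (8, s, c)}
Selection A = m: {(8, m, s)}
Difference: {(13, w, z), (2, d, y), (22, p, a), (8, s, c)} with {(8, m, s)} → {(13, w, z), (2, d, y), (22, p, a), (8, s, c)}
Projecting to E, A: {(a, p), (c, s), (y, d), (z, w)}

{(a, p), (c, s), (y, d), (z, w)}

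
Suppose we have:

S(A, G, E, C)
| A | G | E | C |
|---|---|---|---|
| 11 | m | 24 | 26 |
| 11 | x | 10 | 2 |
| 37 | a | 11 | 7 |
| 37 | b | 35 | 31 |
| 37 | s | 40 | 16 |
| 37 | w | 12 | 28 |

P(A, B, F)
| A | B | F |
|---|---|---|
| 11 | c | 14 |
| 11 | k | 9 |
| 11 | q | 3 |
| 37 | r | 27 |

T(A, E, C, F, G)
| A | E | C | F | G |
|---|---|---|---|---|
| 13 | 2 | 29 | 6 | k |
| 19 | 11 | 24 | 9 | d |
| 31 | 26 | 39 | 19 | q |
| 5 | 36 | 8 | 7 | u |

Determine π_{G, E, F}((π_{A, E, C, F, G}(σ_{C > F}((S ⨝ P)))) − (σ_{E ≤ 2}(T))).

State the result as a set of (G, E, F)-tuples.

Natural join on A: {(11, m, 24, 26, c, 14), (11, m, 24, 26, k, 9), (11, m, 24, 26, q, 3), (11, x, 10, 2, c, 14), (11, x, 10, 2, k, 9), (11, x, 10, 2, q, 3), (37, a, 11, 7, r, 27), (37, b, 35, 31, r, 27), (37, s, 40, 16, r, 27), (37, w, 12, 28, r, 27)}
Apply σ_{C > F}; surviving tuples: {(11, m, 24, 26, c, 14), (11, m, 24, 26, k, 9), (11, m, 24, 26, q, 3), (37, b, 35, 31, r, 27), (37, w, 12, 28, r, 27)}
Keep only column(s) A, E, C, F, G: {(11, 24, 26, 14, m), (11, 24, 26, 3, m), (11, 24, 26, 9, m), (37, 12, 28, 27, w), (37, 35, 31, 27, b)}
Apply σ_{E ≤ 2}; surviving tuples: {(13, 2, 29, 6, k)}
Taking the difference: {(11, 24, 26, 14, m), (11, 24, 26, 3, m), (11, 24, 26, 9, m), (37, 12, 28, 27, w), (37, 35, 31, 27, b)}
Keep only column(s) G, E, F: {(b, 35, 27), (m, 24, 14), (m, 24, 3), (m, 24, 9), (w, 12, 27)}

{(b, 35, 27), (m, 24, 14), (m, 24, 3), (m, 24, 9), (w, 12, 27)}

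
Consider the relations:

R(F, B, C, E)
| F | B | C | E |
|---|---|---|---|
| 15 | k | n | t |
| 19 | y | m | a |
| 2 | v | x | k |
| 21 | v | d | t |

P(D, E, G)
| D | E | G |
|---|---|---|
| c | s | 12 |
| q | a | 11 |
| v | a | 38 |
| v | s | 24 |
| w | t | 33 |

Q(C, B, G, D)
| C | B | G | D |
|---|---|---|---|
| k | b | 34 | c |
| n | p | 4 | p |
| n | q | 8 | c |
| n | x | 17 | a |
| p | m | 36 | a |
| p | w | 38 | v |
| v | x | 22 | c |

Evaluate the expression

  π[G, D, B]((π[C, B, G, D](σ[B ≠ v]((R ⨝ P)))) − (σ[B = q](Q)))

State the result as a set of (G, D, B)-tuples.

{(11, q, y), (33, w, k), (38, v, y)}

Joining R and P on E yields {(15, k, n, t, w, 33), (19, y, m, a, q, 11), (19, y, m, a, v, 38), (21, v, d, t, w, 33)}.
Selection B ≠ v: {(15, k, n, t, w, 33), (19, y, m, a, q, 11), (19, y, m, a, v, 38)}
π[C, B, G, D]: project onto (C, B, G, D) → {(m, y, 11, q), (m, y, 38, v), (n, k, 33, w)}
Selection B = q: {(n, q, 8, c)}
Taking the difference: {(m, y, 11, q), (m, y, 38, v), (n, k, 33, w)}
π[G, D, B]: project onto (G, D, B) → {(11, q, y), (33, w, k), (38, v, y)}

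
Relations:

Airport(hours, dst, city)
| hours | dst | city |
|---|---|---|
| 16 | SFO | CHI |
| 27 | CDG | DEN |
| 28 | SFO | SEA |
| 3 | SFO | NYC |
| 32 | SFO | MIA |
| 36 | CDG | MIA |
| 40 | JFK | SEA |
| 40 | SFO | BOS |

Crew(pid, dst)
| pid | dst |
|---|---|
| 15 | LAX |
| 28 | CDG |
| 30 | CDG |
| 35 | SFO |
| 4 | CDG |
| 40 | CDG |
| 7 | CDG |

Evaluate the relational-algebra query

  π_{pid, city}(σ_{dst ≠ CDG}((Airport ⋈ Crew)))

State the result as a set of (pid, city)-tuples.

{(35, BOS), (35, CHI), (35, MIA), (35, NYC), (35, SEA)}

Joining Airport and Crew on dst yields {(16, SFO, CHI, 35), (27, CDG, DEN, 28), (27, CDG, DEN, 30), (27, CDG, DEN, 4), (27, CDG, DEN, 40), (27, CDG, DEN, 7), (28, SFO, SEA, 35), (3, SFO, NYC, 35), (32, SFO, MIA, 35), (36, CDG, MIA, 28), (36, CDG, MIA, 30), (36, CDG, MIA, 4), (36, CDG, MIA, 40), (36, CDG, MIA, 7), (40, SFO, BOS, 35)}.
Selection dst ≠ CDG: {(16, SFO, CHI, 35), (28, SFO, SEA, 35), (3, SFO, NYC, 35), (32, SFO, MIA, 35), (40, SFO, BOS, 35)}
Keep only column(s) pid, city: {(35, BOS), (35, CHI), (35, MIA), (35, NYC), (35, SEA)}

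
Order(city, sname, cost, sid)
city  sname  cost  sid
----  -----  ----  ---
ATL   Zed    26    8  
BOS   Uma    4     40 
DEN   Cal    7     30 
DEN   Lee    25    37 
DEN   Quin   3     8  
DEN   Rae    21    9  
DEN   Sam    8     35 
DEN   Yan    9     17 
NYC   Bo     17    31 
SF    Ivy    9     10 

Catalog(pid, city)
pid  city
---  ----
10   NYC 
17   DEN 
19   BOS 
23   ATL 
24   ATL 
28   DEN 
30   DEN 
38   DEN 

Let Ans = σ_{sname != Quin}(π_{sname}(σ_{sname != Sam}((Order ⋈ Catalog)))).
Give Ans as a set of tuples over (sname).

{Bo, Cal, Lee, Rae, Uma, Yan, Zed}

Joining Order and Catalog on city yields {(ATL, Zed, 26, 8, 23), (ATL, Zed, 26, 8, 24), (BOS, Uma, 4, 40, 19), (DEN, Cal, 7, 30, 17), (DEN, Cal, 7, 30, 28), (DEN, Cal, 7, 30, 30), (DEN, Cal, 7, 30, 38), (DEN, Lee, 25, 37, 17), (DEN, Lee, 25, 37, 28), (DEN, Lee, 25, 37, 30), (DEN, Lee, 25, 37, 38), (DEN, Quin, 3, 8, 17), (DEN, Quin, 3, 8, 28), (DEN, Quin, 3, 8, 30), (DEN, Quin, 3, 8, 38), (DEN, Rae, 21, 9, 17), (DEN, Rae, 21, 9, 28), (DEN, Rae, 21, 9, 30), (DEN, Rae, 21, 9, 38), (DEN, Sam, 8, 35, 17), (DEN, Sam, 8, 35, 28), (DEN, Sam, 8, 35, 30), (DEN, Sam, 8, 35, 38), (DEN, Yan, 9, 17, 17), (DEN, Yan, 9, 17, 28), (DEN, Yan, 9, 17, 30), (DEN, Yan, 9, 17, 38), (NYC, Bo, 17, 31, 10)}.
Selection sname != Sam: {(ATL, Zed, 26, 8, 23), (ATL, Zed, 26, 8, 24), (BOS, Uma, 4, 40, 19), (DEN, Cal, 7, 30, 17), (DEN, Cal, 7, 30, 28), (DEN, Cal, 7, 30, 30), (DEN, Cal, 7, 30, 38), (DEN, Lee, 25, 37, 17), (DEN, Lee, 25, 37, 28), (DEN, Lee, 25, 37, 30), (DEN, Lee, 25, 37, 38), (DEN, Quin, 3, 8, 17), (DEN, Quin, 3, 8, 28), (DEN, Quin, 3, 8, 30), (DEN, Quin, 3, 8, 38), (DEN, Rae, 21, 9, 17), (DEN, Rae, 21, 9, 28), (DEN, Rae, 21, 9, 30), (DEN, Rae, 21, 9, 38), (DEN, Yan, 9, 17, 17), (DEN, Yan, 9, 17, 28), (DEN, Yan, 9, 17, 30), (DEN, Yan, 9, 17, 38), (NYC, Bo, 17, 31, 10)}
π[sname]: project onto (sname) (16 duplicate(s) eliminated) → {Bo, Cal, Lee, Quin, Rae, Uma, Yan, Zed}
Selection sname != Quin: {Bo, Cal, Lee, Rae, Uma, Yan, Zed}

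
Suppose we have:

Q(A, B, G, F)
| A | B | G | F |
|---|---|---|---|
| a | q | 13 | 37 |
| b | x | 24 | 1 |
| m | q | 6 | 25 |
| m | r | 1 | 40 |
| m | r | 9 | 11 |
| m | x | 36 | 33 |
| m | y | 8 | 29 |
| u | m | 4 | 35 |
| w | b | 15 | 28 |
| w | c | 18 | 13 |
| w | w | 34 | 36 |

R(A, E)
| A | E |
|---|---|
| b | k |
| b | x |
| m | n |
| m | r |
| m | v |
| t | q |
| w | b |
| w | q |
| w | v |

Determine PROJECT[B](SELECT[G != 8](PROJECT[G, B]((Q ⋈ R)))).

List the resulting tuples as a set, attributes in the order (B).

{b, c, q, r, w, x}

Natural join on A: {(b, x, 24, 1, k), (b, x, 24, 1, x), (m, q, 6, 25, n), (m, q, 6, 25, r), (m, q, 6, 25, v), (m, r, 1, 40, n), (m, r, 1, 40, r), (m, r, 1, 40, v), (m, r, 9, 11, n), (m, r, 9, 11, r), (m, r, 9, 11, v), (m, x, 36, 33, n), (m, x, 36, 33, r), (m, x, 36, 33, v), (m, y, 8, 29, n), (m, y, 8, 29, r), (m, y, 8, 29, v), (w, b, 15, 28, b), (w, b, 15, 28, q), (w, b, 15, 28, v), (w, c, 18, 13, b), (w, c, 18, 13, q), (w, c, 18, 13, v), (w, w, 34, 36, b), (w, w, 34, 36, q), (w, w, 34, 36, v)}
π_{G, B} gives {(1, r), (15, b), (18, c), (24, x), (34, w), (36, x), (6, q), (8, y), (9, r)} (17 duplicate(s) eliminated).
Apply σ_{G != 8}; surviving tuples: {(1, r), (15, b), (18, c), (24, x), (34, w), (36, x), (6, q), (9, r)}
π_{B} gives {b, c, q, r, w, x} (2 duplicate(s) eliminated).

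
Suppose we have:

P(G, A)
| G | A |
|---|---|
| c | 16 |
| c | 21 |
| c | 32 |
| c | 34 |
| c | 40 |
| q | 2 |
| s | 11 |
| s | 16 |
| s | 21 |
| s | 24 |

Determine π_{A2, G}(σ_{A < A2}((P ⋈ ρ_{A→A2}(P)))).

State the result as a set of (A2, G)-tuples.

{(16, s), (21, c), (21, s), (24, s), (32, c), (34, c), (40, c)}

ρ[A→A2]: schema becomes (G, A2); tuples unchanged.
Natural join on G: {(c, 16, 16), (c, 16, 21), (c, 16, 32), (c, 16, 34), (c, 16, 40), (c, 21, 16), (c, 21, 21), (c, 21, 32), (c, 21, 34), (c, 21, 40), (c, 32, 16), (c, 32, 21), (c, 32, 32), (c, 32, 34), (c, 32, 40), (c, 34, 16), (c, 34, 21), (c, 34, 32), (c, 34, 34), (c, 34, 40), (c, 40, 16), (c, 40, 21), (c, 40, 32), (c, 40, 34), (c, 40, 40), (q, 2, 2), (s, 11, 11), (s, 11, 16), (s, 11, 21), (s, 11, 24), (s, 16, 11), (s, 16, 16), (s, 16, 21), (s, 16, 24), (s, 21, 11), (s, 21, 16), (s, 21, 21), (s, 21, 24), (s, 24, 11), (s, 24, 16), (s, 24, 21), (s, 24, 24)}
Apply σ_{A < A2}; surviving tuples: {(c, 16, 21), (c, 16, 32), (c, 16, 34), (c, 16, 40), (c, 21, 32), (c, 21, 34), (c, 21, 40), (c, 32, 34), (c, 32, 40), (c, 34, 40), (s, 11, 16), (s, 11, 21), (s, 11, 24), (s, 16, 21), (s, 16, 24), (s, 21, 24)}
π_{A2, G} gives {(16, s), (21, c), (21, s), (24, s), (32, c), (34, c), (40, c)} (9 duplicate(s) eliminated).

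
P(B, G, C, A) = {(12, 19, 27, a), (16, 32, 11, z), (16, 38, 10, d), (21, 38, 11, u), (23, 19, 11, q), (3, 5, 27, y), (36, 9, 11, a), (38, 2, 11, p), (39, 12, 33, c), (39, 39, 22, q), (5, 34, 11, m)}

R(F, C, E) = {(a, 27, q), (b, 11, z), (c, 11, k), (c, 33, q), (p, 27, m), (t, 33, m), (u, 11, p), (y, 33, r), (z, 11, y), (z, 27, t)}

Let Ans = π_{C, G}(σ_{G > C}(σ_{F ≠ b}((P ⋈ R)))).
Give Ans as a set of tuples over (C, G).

{(11, 19), (11, 32), (11, 34), (11, 38)}

Joining P and R on C yields {(12, 19, 27, a, a, q), (12, 19, 27, a, p, m), (12, 19, 27, a, z, t), (16, 32, 11, z, b, z), (16, 32, 11, z, c, k), (16, 32, 11, z, u, p), (16, 32, 11, z, z, y), (21, 38, 11, u, b, z), (21, 38, 11, u, c, k), (21, 38, 11, u, u, p), (21, 38, 11, u, z, y), (23, 19, 11, q, b, z), (23, 19, 11, q, c, k), (23, 19, 11, q, u, p), (23, 19, 11, q, z, y), (3, 5, 27, y, a, q), (3, 5, 27, y, p, m), (3, 5, 27, y, z, t), (36, 9, 11, a, b, z), (36, 9, 11, a, c, k), (36, 9, 11, a, u, p), (36, 9, 11, a, z, y), (38, 2, 11, p, b, z), (38, 2, 11, p, c, k), (38, 2, 11, p, u, p), (38, 2, 11, p, z, y), (39, 12, 33, c, c, q), (39, 12, 33, c, t, m), (39, 12, 33, c, y, r), (5, 34, 11, m, b, z), (5, 34, 11, m, c, k), (5, 34, 11, m, u, p), (5, 34, 11, m, z, y)}.
Selection F ≠ b: {(12, 19, 27, a, a, q), (12, 19, 27, a, p, m), (12, 19, 27, a, z, t), (16, 32, 11, z, c, k), (16, 32, 11, z, u, p), (16, 32, 11, z, z, y), (21, 38, 11, u, c, k), (21, 38, 11, u, u, p), (21, 38, 11, u, z, y), (23, 19, 11, q, c, k), (23, 19, 11, q, u, p), (23, 19, 11, q, z, y), (3, 5, 27, y, a, q), (3, 5, 27, y, p, m), (3, 5, 27, y, z, t), (36, 9, 11, a, c, k), (36, 9, 11, a, u, p), (36, 9, 11, a, z, y), (38, 2, 11, p, c, k), (38, 2, 11, p, u, p), (38, 2, 11, p, z, y), (39, 12, 33, c, c, q), (39, 12, 33, c, t, m), (39, 12, 33, c, y, r), (5, 34, 11, m, c, k), (5, 34, 11, m, u, p), (5, 34, 11, m, z, y)}
Selection G > C: {(16, 32, 11, z, c, k), (16, 32, 11, z, u, p), (16, 32, 11, z, z, y), (21, 38, 11, u, c, k), (21, 38, 11, u, u, p), (21, 38, 11, u, z, y), (23, 19, 11, q, c, k), (23, 19, 11, q, u, p), (23, 19, 11, q, z, y), (5, 34, 11, m, c, k), (5, 34, 11, m, u, p), (5, 34, 11, m, z, y)}
π[C, G]: project onto (C, G) (8 duplicate(s) eliminated) → {(11, 19), (11, 32), (11, 34), (11, 38)}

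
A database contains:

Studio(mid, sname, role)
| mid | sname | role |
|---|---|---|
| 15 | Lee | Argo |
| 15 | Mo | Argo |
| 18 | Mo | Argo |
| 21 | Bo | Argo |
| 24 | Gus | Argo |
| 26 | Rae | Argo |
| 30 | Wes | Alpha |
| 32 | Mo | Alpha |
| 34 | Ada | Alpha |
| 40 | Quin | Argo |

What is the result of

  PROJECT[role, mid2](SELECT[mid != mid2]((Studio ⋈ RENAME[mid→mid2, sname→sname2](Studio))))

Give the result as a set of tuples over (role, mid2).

{(Alpha, 30), (Alpha, 32), (Alpha, 34), (Argo, 15), (Argo, 18), (Argo, 21), (Argo, 24), (Argo, 26), (Argo, 40)}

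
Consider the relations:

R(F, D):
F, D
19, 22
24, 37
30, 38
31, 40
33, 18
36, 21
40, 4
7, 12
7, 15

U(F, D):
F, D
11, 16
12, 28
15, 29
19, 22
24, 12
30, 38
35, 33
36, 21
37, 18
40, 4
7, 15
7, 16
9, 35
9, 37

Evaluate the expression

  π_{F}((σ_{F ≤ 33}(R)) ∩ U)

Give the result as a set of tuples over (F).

{19, 30, 7}

σ[F ≤ 33]: keep tuples satisfying F ≤ 33 → {(19, 22), (24, 37), (30, 38), (31, 40), (33, 18), (7, 12), (7, 15)}
Set intersection of the two operands is {(19, 22), (30, 38), (7, 15)}.
Keep only column(s) F: {19, 30, 7}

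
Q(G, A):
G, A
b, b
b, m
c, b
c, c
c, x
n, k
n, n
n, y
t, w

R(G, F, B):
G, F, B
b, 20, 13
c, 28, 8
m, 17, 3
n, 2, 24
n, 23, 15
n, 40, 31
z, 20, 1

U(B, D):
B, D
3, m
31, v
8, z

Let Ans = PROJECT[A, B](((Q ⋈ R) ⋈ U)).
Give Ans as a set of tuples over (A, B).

{(b, 8), (c, 8), (k, 31), (n, 31), (x, 8), (y, 31)}

Q ⋈ R (natural join on G): {(b, b, 20, 13), (b, m, 20, 13), (c, b, 28, 8), (c, c, 28, 8), (c, x, 28, 8), (n, k, 2, 24), (n, k, 23, 15), (n, k, 40, 31), (n, n, 2, 24), (n, n, 23, 15), (n, n, 40, 31), (n, y, 2, 24), (n, y, 23, 15), (n, y, 40, 31)}
(Q ⋈ R) ⋈ U (natural join on B): {(c, b, 28, 8, z), (c, c, 28, 8, z), (c, x, 28, 8, z), (n, k, 40, 31, v), (n, n, 40, 31, v), (n, y, 40, 31, v)}
π[A, B]: project onto (A, B) → {(b, 8), (c, 8), (k, 31), (n, 31), (x, 8), (y, 31)}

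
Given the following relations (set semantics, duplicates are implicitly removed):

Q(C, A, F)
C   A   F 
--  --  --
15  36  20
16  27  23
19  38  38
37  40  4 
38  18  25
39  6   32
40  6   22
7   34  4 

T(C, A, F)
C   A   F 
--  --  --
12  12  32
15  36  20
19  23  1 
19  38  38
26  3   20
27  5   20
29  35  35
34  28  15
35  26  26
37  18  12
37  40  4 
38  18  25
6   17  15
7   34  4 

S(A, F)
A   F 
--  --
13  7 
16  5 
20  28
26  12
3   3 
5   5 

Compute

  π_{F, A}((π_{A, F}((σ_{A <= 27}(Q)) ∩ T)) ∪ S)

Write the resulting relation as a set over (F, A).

Filtering on A <= 27 leaves {(16, 27, 23), (38, 18, 25), (39, 6, 32), (40, 6, 22)}.
Taking the intersection: {(38, 18, 25)}
Keep only column(s) A, F: {(18, 25)}
Taking the union: {(13, 7), (16, 5), (18, 25), (20, 28), (26, 12), (3, 3), (5, 5)}
Keep only column(s) F, A: {(12, 26), (25, 18), (28, 20), (3, 3), (5, 16), (5, 5), (7, 13)}

{(12, 26), (25, 18), (28, 20), (3, 3), (5, 16), (5, 5), (7, 13)}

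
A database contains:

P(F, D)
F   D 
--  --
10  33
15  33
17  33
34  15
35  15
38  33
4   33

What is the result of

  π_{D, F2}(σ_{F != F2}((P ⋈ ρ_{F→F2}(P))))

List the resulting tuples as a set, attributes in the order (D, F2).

ρ[F→F2]: schema becomes (F2, D); tuples unchanged.
Joining P and ρ_{F→F2}(P) on D yields {(10, 33, 10), (10, 33, 15), (10, 33, 17), (10, 33, 38), (10, 33, 4), (15, 33, 10), (15, 33, 15), (15, 33, 17), (15, 33, 38), (15, 33, 4), (17, 33, 10), (17, 33, 15), (17, 33, 17), (17, 33, 38), (17, 33, 4), (34, 15, 34), (34, 15, 35), (35, 15, 34), (35, 15, 35), (38, 33, 10), (38, 33, 15), (38, 33, 17), (38, 33, 38), (38, 33, 4), (4, 33, 10), (4, 33, 15), (4, 33, 17), (4, 33, 38), (4, 33, 4)}.
Apply σ_{F != F2}; surviving tuples: {(10, 33, 15), (10, 33, 17), (10, 33, 38), (10, 33, 4), (15, 33, 10), (15, 33, 17), (15, 33, 38), (15, 33, 4), (17, 33, 10), (17, 33, 15), (17, 33, 38), (17, 33, 4), (34, 15, 35), (35, 15, 34), (38, 33, 10), (38, 33, 15), (38, 33, 17), (38, 33, 4), (4, 33, 10), (4, 33, 15), (4, 33, 17), (4, 33, 38)}
π_{D, F2} gives {(15, 34), (15, 35), (33, 10), (33, 15), (33, 17), (33, 38), (33, 4)} (15 duplicate(s) eliminated).

{(15, 34), (15, 35), (33, 10), (33, 15), (33, 17), (33, 38), (33, 4)}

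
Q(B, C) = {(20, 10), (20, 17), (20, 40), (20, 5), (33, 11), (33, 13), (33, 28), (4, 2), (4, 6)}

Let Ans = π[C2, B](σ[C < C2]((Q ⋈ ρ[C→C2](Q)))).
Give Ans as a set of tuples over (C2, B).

ρ[C→C2]: schema becomes (B, C2); tuples unchanged.
Joining Q and ρ[C→C2](Q) on B yields {(20, 10, 10), (20, 10, 17), (20, 10, 40), (20, 10, 5), (20, 17, 10), (20, 17, 17), (20, 17, 40), (20, 17, 5), (20, 40, 10), (20, 40, 17), (20, 40, 40), (20, 40, 5), (20, 5, 10), (20, 5, 17), (20, 5, 40), (20, 5, 5), (33, 11, 11), (33, 11, 13), (33, 11, 28), (33, 13, 11), (33, 13, 13), (33, 13, 28), (33, 28, 11), (33, 28, 13), (33, 28, 28), (4, 2, 2), (4, 2, 6), (4, 6, 2), (4, 6, 6)}.
Filtering on C < C2 leaves {(20, 10, 17), (20, 10, 40), (20, 17, 40), (20, 5, 10), (20, 5, 17), (20, 5, 40), (33, 11, 13), (33, 11, 28), (33, 13, 28), (4, 2, 6)}.
Keep only column(s) C2, B (4 duplicate(s) eliminated): {(10, 20), (13, 33), (17, 20), (28, 33), (40, 20), (6, 4)}

{(10, 20), (13, 33), (17, 20), (28, 33), (40, 20), (6, 4)}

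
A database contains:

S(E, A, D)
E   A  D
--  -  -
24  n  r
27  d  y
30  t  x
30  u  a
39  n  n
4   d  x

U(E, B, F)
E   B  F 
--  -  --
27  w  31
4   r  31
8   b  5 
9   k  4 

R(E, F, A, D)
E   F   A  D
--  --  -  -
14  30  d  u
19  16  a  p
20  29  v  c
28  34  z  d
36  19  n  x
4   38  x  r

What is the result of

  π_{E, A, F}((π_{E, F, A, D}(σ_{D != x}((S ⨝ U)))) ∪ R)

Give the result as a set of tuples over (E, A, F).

Natural join on E: {(27, d, y, w, 31), (4, d, x, r, 31)}
σ[D != x]: keep tuples satisfying D != x → {(27, d, y, w, 31)}
Keep only column(s) E, F, A, D: {(27, 31, d, y)}
Set union of the two operands is {(14, 30, d, u), (19, 16, a, p), (20, 29, v, c), (27, 31, d, y), (28, 34, z, d), (36, 19, n, x), (4, 38, x, r)}.
Keep only column(s) E, A, F: {(14, d, 30), (19, a, 16), (20, v, 29), (27, d, 31), (28, z, 34), (36, n, 19), (4, x, 38)}

{(14, d, 30), (19, a, 16), (20, v, 29), (27, d, 31), (28, z, 34), (36, n, 19), (4, x, 38)}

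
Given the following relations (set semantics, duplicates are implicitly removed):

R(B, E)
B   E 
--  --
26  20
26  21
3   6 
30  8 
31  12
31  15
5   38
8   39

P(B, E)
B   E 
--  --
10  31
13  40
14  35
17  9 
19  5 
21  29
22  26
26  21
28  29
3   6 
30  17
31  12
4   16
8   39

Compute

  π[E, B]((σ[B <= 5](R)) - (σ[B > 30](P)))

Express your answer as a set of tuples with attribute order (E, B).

{(38, 5), (6, 3)}

σ[B <= 5]: keep tuples satisfying B <= 5 → {(3, 6), (5, 38)}
σ[B > 30]: keep tuples satisfying B > 30 → {(31, 12)}
Taking the difference: {(3, 6), (5, 38)}
π_{E, B} gives {(38, 5), (6, 3)}.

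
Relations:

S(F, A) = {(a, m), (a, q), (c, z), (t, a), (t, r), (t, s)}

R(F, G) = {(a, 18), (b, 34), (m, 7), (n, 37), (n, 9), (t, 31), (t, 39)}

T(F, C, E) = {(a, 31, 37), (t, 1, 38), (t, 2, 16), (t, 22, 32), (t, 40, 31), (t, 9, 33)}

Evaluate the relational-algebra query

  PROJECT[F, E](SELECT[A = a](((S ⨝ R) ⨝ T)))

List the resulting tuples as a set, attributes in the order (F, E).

{(t, 16), (t, 31), (t, 32), (t, 33), (t, 38)}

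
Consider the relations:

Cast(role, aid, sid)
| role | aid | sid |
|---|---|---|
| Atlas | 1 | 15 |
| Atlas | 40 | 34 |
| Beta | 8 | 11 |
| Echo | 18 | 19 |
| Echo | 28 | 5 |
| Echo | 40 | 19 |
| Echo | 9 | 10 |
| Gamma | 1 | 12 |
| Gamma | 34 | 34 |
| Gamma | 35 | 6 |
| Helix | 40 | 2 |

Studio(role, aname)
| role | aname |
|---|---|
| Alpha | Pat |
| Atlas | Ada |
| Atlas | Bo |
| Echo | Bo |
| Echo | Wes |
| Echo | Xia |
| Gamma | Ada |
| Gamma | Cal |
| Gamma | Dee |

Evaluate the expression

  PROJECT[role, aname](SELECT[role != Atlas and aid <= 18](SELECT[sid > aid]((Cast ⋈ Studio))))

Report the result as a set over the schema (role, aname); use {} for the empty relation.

{(Echo, Bo), (Echo, Wes), (Echo, Xia), (Gamma, Ada), (Gamma, Cal), (Gamma, Dee)}

Cast ⋈ Studio (natural join on role): {(Atlas, 1, 15, Ada), (Atlas, 1, 15, Bo), (Atlas, 40, 34, Ada), (Atlas, 40, 34, Bo), (Echo, 18, 19, Bo), (Echo, 18, 19, Wes), (Echo, 18, 19, Xia), (Echo, 28, 5, Bo), (Echo, 28, 5, Wes), (Echo, 28, 5, Xia), (Echo, 40, 19, Bo), (Echo, 40, 19, Wes), (Echo, 40, 19, Xia), (Echo, 9, 10, Bo), (Echo, 9, 10, Wes), (Echo, 9, 10, Xia), (Gamma, 1, 12, Ada), (Gamma, 1, 12, Cal), (Gamma, 1, 12, Dee), (Gamma, 34, 34, Ada), (Gamma, 34, 34, Cal), (Gamma, 34, 34, Dee), (Gamma, 35, 6, Ada), (Gamma, 35, 6, Cal), (Gamma, 35, 6, Dee)}
Apply σ_{sid > aid}; surviving tuples: {(Atlas, 1, 15, Ada), (Atlas, 1, 15, Bo), (Echo, 18, 19, Bo), (Echo, 18, 19, Wes), (Echo, 18, 19, Xia), (Echo, 9, 10, Bo), (Echo, 9, 10, Wes), (Echo, 9, 10, Xia), (Gamma, 1, 12, Ada), (Gamma, 1, 12, Cal), (Gamma, 1, 12, Dee)}
Apply σ_{role != Atlas and aid <= 18}; surviving tuples: {(Echo, 18, 19, Bo), (Echo, 18, 19, Wes), (Echo, 18, 19, Xia), (Echo, 9, 10, Bo), (Echo, 9, 10, Wes), (Echo, 9, 10, Xia), (Gamma, 1, 12, Ada), (Gamma, 1, 12, Cal), (Gamma, 1, 12, Dee)}
Keep only column(s) role, aname (3 duplicate(s) eliminated): {(Echo, Bo), (Echo, Wes), (Echo, Xia), (Gamma, Ada), (Gamma, Cal), (Gamma, Dee)}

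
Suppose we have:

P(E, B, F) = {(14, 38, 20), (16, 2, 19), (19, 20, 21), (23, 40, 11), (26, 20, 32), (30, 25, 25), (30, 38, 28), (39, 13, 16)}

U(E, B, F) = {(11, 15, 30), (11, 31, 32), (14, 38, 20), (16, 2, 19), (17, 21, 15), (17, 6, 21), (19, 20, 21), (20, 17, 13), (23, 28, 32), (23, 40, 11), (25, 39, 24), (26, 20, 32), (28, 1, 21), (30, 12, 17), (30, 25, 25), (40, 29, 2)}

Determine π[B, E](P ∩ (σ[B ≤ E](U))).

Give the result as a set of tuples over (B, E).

Filtering on B ≤ E leaves {(16, 2, 19), (17, 6, 21), (20, 17, 13), (26, 20, 32), (28, 1, 21), (30, 12, 17), (30, 25, 25), (40, 29, 2)}.
Taking the intersection: {(16, 2, 19), (26, 20, 32), (30, 25, 25)}
Projecting to B, E: {(2, 16), (20, 26), (25, 30)}

{(2, 16), (20, 26), (25, 30)}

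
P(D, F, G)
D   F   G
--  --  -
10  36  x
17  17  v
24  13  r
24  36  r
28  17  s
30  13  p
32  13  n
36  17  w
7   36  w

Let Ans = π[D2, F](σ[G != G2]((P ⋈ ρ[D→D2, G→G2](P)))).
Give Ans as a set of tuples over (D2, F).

ρ[D→D2, G→G2]: schema becomes (D2, F, G2); tuples unchanged.
P ⋈ ρ[D→D2, G→G2](P) (natural join on F): {(10, 36, x, 10, x), (10, 36, x, 24, r), (10, 36, x, 7, w), (17, 17, v, 17, v), (17, 17, v, 28, s), (17, 17, v, 36, w), (24, 13, r, 24, r), (24, 13, r, 30, p), (24, 13, r, 32, n), (24, 36, r, 10, x), (24, 36, r, 24, r), (24, 36, r, 7, w), (28, 17, s, 17, v), (28, 17, s, 28, s), (28, 17, s, 36, w), (30, 13, p, 24, r), (30, 13, p, 30, p), (30, 13, p, 32, n), (32, 13, n, 24, r), (32, 13, n, 30, p), (32, 13, n, 32, n), (36, 17, w, 17, v), (36, 17, w, 28, s), (36, 17, w, 36, w), (7, 36, w, 10, x), (7, 36, w, 24, r), (7, 36, w, 7, w)}
σ[G != G2]: keep tuples satisfying G != G2 → {(10, 36, x, 24, r), (10, 36, x, 7, w), (17, 17, v, 28, s), (17, 17, v, 36, w), (24, 13, r, 30, p), (24, 13, r, 32, n), (24, 36, r, 10, x), (24, 36, r, 7, w), (28, 17, s, 17, v), (28, 17, s, 36, w), (30, 13, p, 24, r), (30, 13, p, 32, n), (32, 13, n, 24, r), (32, 13, n, 30, p), (36, 17, w, 17, v), (36, 17, w, 28, s), (7, 36, w, 10, x), (7, 36, w, 24, r)}
Projecting to D2, F (9 duplicate(s) eliminated): {(10, 36), (17, 17), (24, 13), (24, 36), (28, 17), (30, 13), (32, 13), (36, 17), (7, 36)}

{(10, 36), (17, 17), (24, 13), (24, 36), (28, 17), (30, 13), (32, 13), (36, 17), (7, 36)}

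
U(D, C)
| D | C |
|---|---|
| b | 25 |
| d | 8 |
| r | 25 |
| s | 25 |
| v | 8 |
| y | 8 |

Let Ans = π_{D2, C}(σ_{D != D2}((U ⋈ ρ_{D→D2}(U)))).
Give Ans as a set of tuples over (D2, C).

{(b, 25), (d, 8), (r, 25), (s, 25), (v, 8), (y, 8)}

ρ[D→D2]: schema becomes (D2, C); tuples unchanged.
Natural join on C: {(b, 25, b), (b, 25, r), (b, 25, s), (d, 8, d), (d, 8, v), (d, 8, y), (r, 25, b), (r, 25, r), (r, 25, s), (s, 25, b), (s, 25, r), (s, 25, s), (v, 8, d), (v, 8, v), (v, 8, y), (y, 8, d), (y, 8, v), (y, 8, y)}
σ[D != D2]: keep tuples satisfying D != D2 → {(b, 25, r), (b, 25, s), (d, 8, v), (d, 8, y), (r, 25, b), (r, 25, s), (s, 25, b), (s, 25, r), (v, 8, d), (v, 8, y), (y, 8, d), (y, 8, v)}
π_{D2, C} gives {(b, 25), (d, 8), (r, 25), (s, 25), (v, 8), (y, 8)} (6 duplicate(s) eliminated).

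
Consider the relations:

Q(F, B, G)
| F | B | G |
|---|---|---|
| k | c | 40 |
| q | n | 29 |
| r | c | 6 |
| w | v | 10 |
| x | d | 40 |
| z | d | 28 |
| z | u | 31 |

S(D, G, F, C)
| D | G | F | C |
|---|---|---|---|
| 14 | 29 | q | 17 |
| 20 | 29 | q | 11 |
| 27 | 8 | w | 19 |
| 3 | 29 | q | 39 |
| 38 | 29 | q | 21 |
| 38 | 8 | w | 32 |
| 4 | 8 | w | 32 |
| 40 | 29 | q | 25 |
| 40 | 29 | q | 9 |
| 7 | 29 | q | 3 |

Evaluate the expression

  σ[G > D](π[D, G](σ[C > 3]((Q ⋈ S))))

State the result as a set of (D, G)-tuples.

{(14, 29), (20, 29), (3, 29)}

Natural join on F, G: {(q, n, 29, 14, 17), (q, n, 29, 20, 11), (q, n, 29, 3, 39), (q, n, 29, 38, 21), (q, n, 29, 40, 25), (q, n, 29, 40, 9), (q, n, 29, 7, 3)}
σ[C > 3]: keep tuples satisfying C > 3 → {(q, n, 29, 14, 17), (q, n, 29, 20, 11), (q, n, 29, 3, 39), (q, n, 29, 38, 21), (q, n, 29, 40, 25), (q, n, 29, 40, 9)}
π[D, G]: project onto (D, G) (1 duplicate(s) eliminated) → {(14, 29), (20, 29), (3, 29), (38, 29), (40, 29)}
σ[G > D]: keep tuples satisfying G > D → {(14, 29), (20, 29), (3, 29)}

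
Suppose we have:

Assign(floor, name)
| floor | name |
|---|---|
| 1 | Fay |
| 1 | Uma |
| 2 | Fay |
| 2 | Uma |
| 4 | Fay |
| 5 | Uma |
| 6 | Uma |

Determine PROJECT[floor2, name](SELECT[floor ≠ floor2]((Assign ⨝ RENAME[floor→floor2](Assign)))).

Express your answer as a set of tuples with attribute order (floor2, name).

{(1, Fay), (1, Uma), (2, Fay), (2, Uma), (4, Fay), (5, Uma), (6, Uma)}

ρ[floor→floor2]: schema becomes (floor2, name); tuples unchanged.
Joining Assign and RENAME[floor→floor2](Assign) on name yields {(1, Fay, 1), (1, Fay, 2), (1, Fay, 4), (1, Uma, 1), (1, Uma, 2), (1, Uma, 5), (1, Uma, 6), (2, Fay, 1), (2, Fay, 2), (2, Fay, 4), (2, Uma, 1), (2, Uma, 2), (2, Uma, 5), (2, Uma, 6), (4, Fay, 1), (4, Fay, 2), (4, Fay, 4), (5, Uma, 1), (5, Uma, 2), (5, Uma, 5), (5, Uma, 6), (6, Uma, 1), (6, Uma, 2), (6, Uma, 5), (6, Uma, 6)}.
Selection floor ≠ floor2: {(1, Fay, 2), (1, Fay, 4), (1, Uma, 2), (1, Uma, 5), (1, Uma, 6), (2, Fay, 1), (2, Fay, 4), (2, Uma, 1), (2, Uma, 5), (2, Uma, 6), (4, Fay, 1), (4, Fay, 2), (5, Uma, 1), (5, Uma, 2), (5, Uma, 6), (6, Uma, 1), (6, Uma, 2), (6, Uma, 5)}
Keep only column(s) floor2, name (11 duplicate(s) eliminated): {(1, Fay), (1, Uma), (2, Fay), (2, Uma), (4, Fay), (5, Uma), (6, Uma)}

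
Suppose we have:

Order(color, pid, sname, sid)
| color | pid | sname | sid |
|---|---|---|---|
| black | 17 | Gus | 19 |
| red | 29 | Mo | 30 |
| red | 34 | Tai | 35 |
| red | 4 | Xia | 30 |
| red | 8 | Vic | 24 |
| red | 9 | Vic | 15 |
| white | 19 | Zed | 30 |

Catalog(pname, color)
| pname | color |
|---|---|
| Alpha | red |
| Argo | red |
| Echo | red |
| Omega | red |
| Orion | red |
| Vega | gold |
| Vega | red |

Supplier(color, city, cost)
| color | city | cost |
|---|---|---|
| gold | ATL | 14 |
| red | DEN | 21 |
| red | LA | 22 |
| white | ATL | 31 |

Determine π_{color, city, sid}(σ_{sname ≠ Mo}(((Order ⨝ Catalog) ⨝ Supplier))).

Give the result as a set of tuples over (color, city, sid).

{(red, DEN, 15), (red, DEN, 24), (red, DEN, 30), (red, DEN, 35), (red, LA, 15), (red, LA, 24), (red, LA, 30), (red, LA, 35)}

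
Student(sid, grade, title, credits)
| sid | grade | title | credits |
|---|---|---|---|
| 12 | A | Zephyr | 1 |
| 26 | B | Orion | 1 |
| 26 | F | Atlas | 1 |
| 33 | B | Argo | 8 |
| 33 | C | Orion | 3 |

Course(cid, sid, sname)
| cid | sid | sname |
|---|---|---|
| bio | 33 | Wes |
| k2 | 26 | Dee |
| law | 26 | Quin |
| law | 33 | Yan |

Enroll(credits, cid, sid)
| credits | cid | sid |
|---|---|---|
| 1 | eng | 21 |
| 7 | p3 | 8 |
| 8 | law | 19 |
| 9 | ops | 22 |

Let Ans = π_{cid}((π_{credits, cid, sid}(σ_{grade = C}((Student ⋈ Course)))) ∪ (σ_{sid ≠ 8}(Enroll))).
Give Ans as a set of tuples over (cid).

{bio, eng, law, ops}

Joining Student and Course on sid yields {(26, B, Orion, 1, k2, Dee), (26, B, Orion, 1, law, Quin), (26, F, Atlas, 1, k2, Dee), (26, F, Atlas, 1, law, Quin), (33, B, Argo, 8, bio, Wes), (33, B, Argo, 8, law, Yan), (33, C, Orion, 3, bio, Wes), (33, C, Orion, 3, law, Yan)}.
Apply σ_{grade = C}; surviving tuples: {(33, C, Orion, 3, bio, Wes), (33, C, Orion, 3, law, Yan)}
π[credits, cid, sid]: project onto (credits, cid, sid) → {(3, bio, 33), (3, law, 33)}
Apply σ_{sid ≠ 8}; surviving tuples: {(1, eng, 21), (8, law, 19), (9, ops, 22)}
Taking the union: {(1, eng, 21), (3, bio, 33), (3, law, 33), (8, law, 19), (9, ops, 22)}
π[cid]: project onto (cid) (1 duplicate(s) eliminated) → {bio, eng, law, ops}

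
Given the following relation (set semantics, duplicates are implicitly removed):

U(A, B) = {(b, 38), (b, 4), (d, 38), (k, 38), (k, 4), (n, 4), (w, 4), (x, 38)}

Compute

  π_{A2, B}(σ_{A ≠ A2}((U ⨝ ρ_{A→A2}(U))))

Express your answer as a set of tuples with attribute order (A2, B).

ρ[A→A2]: schema becomes (A2, B); tuples unchanged.
Joining U and ρ_{A→A2}(U) on B yields {(b, 38, b), (b, 38, d), (b, 38, k), (b, 38, x), (b, 4, b), (b, 4, k), (b, 4, n), (b, 4, w), (d, 38, b), (d, 38, d), (d, 38, k), (d, 38, x), (k, 38, b), (k, 38, d), (k, 38, k), (k, 38, x), (k, 4, b), (k, 4, k), (k, 4, n), (k, 4, w), (n, 4, b), (n, 4, k), (n, 4, n), (n, 4, w), (w, 4, b), (w, 4, k), (w, 4, n), (w, 4, w), (x, 38, b), (x, 38, d), (x, 38, k), (x, 38, x)}.
Selection A ≠ A2: {(b, 38, d), (b, 38, k), (b, 38, x), (b, 4, k), (b, 4, n), (b, 4, w), (d, 38, b), (d, 38, k), (d, 38, x), (k, 38, b), (k, 38, d), (k, 38, x), (k, 4, b), (k, 4, n), (k, 4, w), (n, 4, b), (n, 4, k), (n, 4, w), (w, 4, b), (w, 4, k), (w, 4, n), (x, 38, b), (x, 38, d), (x, 38, k)}
Keep only column(s) A2, B (16 duplicate(s) eliminated): {(b, 38), (b, 4), (d, 38), (k, 38), (k, 4), (n, 4), (w, 4), (x, 38)}

{(b, 38), (b, 4), (d, 38), (k, 38), (k, 4), (n, 4), (w, 4), (x, 38)}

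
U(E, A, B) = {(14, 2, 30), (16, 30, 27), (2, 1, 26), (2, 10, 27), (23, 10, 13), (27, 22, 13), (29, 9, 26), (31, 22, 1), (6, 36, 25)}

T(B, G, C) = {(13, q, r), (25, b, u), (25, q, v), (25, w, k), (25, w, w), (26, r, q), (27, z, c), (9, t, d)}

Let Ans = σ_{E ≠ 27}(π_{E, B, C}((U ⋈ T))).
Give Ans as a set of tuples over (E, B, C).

{(16, 27, c), (2, 26, q), (2, 27, c), (23, 13, r), (29, 26, q), (6, 25, k), (6, 25, u), (6, 25, v), (6, 25, w)}

U ⋈ T (natural join on B): {(16, 30, 27, z, c), (2, 1, 26, r, q), (2, 10, 27, z, c), (23, 10, 13, q, r), (27, 22, 13, q, r), (29, 9, 26, r, q), (6, 36, 25, b, u), (6, 36, 25, q, v), (6, 36, 25, w, k), (6, 36, 25, w, w)}
Keep only column(s) E, B, C: {(16, 27, c), (2, 26, q), (2, 27, c), (23, 13, r), (27, 13, r), (29, 26, q), (6, 25, k), (6, 25, u), (6, 25, v), (6, 25, w)}
Apply σ_{E ≠ 27}; surviving tuples: {(16, 27, c), (2, 26, q), (2, 27, c), (23, 13, r), (29, 26, q), (6, 25, k), (6, 25, u), (6, 25, v), (6, 25, w)}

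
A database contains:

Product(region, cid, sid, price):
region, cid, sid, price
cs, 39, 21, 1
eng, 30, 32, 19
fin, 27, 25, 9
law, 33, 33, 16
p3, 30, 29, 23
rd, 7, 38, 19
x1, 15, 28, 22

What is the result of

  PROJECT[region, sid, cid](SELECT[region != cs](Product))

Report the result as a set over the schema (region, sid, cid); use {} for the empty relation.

Filtering on region != cs leaves {(eng, 30, 32, 19), (fin, 27, 25, 9), (law, 33, 33, 16), (p3, 30, 29, 23), (rd, 7, 38, 19), (x1, 15, 28, 22)}.
π_{region, sid, cid} gives {(eng, 32, 30), (fin, 25, 27), (law, 33, 33), (p3, 29, 30), (rd, 38, 7), (x1, 28, 15)}.

{(eng, 32, 30), (fin, 25, 27), (law, 33, 33), (p3, 29, 30), (rd, 38, 7), (x1, 28, 15)}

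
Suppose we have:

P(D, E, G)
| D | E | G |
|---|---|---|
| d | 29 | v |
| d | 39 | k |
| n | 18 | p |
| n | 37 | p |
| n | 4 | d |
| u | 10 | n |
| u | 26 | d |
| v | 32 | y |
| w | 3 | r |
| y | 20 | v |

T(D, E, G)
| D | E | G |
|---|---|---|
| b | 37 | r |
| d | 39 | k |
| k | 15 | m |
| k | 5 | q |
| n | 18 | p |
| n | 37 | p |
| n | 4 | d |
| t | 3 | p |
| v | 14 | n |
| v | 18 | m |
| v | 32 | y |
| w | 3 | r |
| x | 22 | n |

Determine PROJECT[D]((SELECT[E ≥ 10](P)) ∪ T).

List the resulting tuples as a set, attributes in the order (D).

{b, d, k, n, t, u, v, w, x, y}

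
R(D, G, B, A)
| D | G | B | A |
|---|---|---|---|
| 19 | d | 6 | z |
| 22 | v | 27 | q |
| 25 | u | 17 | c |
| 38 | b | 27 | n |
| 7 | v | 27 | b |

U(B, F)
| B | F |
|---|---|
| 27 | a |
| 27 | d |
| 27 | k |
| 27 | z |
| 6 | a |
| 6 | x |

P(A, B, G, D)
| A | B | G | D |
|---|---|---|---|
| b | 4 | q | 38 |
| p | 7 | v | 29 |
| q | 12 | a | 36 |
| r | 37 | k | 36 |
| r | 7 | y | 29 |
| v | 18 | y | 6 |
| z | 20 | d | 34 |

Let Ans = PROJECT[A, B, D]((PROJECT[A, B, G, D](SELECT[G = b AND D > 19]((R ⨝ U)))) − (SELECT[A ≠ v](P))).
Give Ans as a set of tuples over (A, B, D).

{(n, 27, 38)}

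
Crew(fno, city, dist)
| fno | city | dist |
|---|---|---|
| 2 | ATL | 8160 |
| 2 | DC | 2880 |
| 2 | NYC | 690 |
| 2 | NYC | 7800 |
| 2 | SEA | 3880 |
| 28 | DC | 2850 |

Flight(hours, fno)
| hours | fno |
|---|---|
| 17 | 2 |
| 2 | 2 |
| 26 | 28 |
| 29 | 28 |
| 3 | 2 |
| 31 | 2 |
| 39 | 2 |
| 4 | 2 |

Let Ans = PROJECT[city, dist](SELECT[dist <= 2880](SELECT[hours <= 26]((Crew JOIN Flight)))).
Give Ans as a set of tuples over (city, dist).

Joining Crew and Flight on fno yields {(2, ATL, 8160, 17), (2, ATL, 8160, 2), (2, ATL, 8160, 3), (2, ATL, 8160, 31), (2, ATL, 8160, 39), (2, ATL, 8160, 4), (2, DC, 2880, 17), (2, DC, 2880, 2), (2, DC, 2880, 3), (2, DC, 2880, 31), (2, DC, 2880, 39), (2, DC, 2880, 4), (2, NYC, 690, 17), (2, NYC, 690, 2), (2, NYC, 690, 3), (2, NYC, 690, 31), (2, NYC, 690, 39), (2, NYC, 690, 4), (2, NYC, 7800, 17), (2, NYC, 7800, 2), (2, NYC, 7800, 3), (2, NYC, 7800, 31), (2, NYC, 7800, 39), (2, NYC, 7800, 4), (2, SEA, 3880, 17), (2, SEA, 3880, 2), (2, SEA, 3880, 3), (2, SEA, 3880, 31), (2, SEA, 3880, 39), (2, SEA, 3880, 4), (28, DC, 2850, 26), (28, DC, 2850, 29)}.
Filtering on hours <= 26 leaves {(2, ATL, 8160, 17), (2, ATL, 8160, 2), (2, ATL, 8160, 3), (2, ATL, 8160, 4), (2, DC, 2880, 17), (2, DC, 2880, 2), (2, DC, 2880, 3), (2, DC, 2880, 4), (2, NYC, 690, 17), (2, NYC, 690, 2), (2, NYC, 690, 3), (2, NYC, 690, 4), (2, NYC, 7800, 17), (2, NYC, 7800, 2), (2, NYC, 7800, 3), (2, NYC, 7800, 4), (2, SEA, 3880, 17), (2, SEA, 3880, 2), (2, SEA, 3880, 3), (2, SEA, 3880, 4), (28, DC, 2850, 26)}.
Filtering on dist <= 2880 leaves {(2, DC, 2880, 17), (2, DC, 2880, 2), (2, DC, 2880, 3), (2, DC, 2880, 4), (2, NYC, 690, 17), (2, NYC, 690, 2), (2, NYC, 690, 3), (2, NYC, 690, 4), (28, DC, 2850, 26)}.
Projecting to city, dist (6 duplicate(s) eliminated): {(DC, 2850), (DC, 2880), (NYC, 690)}

{(DC, 2850), (DC, 2880), (NYC, 690)}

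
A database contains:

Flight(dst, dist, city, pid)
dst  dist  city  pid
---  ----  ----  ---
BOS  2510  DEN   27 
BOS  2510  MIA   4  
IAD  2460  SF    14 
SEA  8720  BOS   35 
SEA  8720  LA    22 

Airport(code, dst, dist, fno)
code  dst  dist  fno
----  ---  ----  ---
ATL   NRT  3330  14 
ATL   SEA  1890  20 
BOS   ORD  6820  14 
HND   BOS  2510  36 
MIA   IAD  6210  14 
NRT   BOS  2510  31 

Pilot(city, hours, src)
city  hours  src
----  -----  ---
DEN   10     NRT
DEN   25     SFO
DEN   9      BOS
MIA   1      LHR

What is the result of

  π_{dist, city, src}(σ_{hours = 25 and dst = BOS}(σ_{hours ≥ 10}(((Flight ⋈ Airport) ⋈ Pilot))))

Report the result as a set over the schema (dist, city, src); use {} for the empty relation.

Natural join on dst, dist: {(BOS, 2510, DEN, 27, HND, 36), (BOS, 2510, DEN, 27, NRT, 31), (BOS, 2510, MIA, 4, HND, 36), (BOS, 2510, MIA, 4, NRT, 31)}
Natural join on city: {(BOS, 2510, DEN, 27, HND, 36, 10, NRT), (BOS, 2510, DEN, 27, HND, 36, 25, SFO), (BOS, 2510, DEN, 27, HND, 36, 9, BOS), (BOS, 2510, DEN, 27, NRT, 31, 10, NRT), (BOS, 2510, DEN, 27, NRT, 31, 25, SFO), (BOS, 2510, DEN, 27, NRT, 31, 9, BOS), (BOS, 2510, MIA, 4, HND, 36, 1, LHR), (BOS, 2510, MIA, 4, NRT, 31, 1, LHR)}
Selection hours ≥ 10: {(BOS, 2510, DEN, 27, HND, 36, 10, NRT), (BOS, 2510, DEN, 27, HND, 36, 25, SFO), (BOS, 2510, DEN, 27, NRT, 31, 10, NRT), (BOS, 2510, DEN, 27, NRT, 31, 25, SFO)}
Selection hours = 25 and dst = BOS: {(BOS, 2510, DEN, 27, HND, 36, 25, SFO), (BOS, 2510, DEN, 27, NRT, 31, 25, SFO)}
π_{dist, city, src} gives {(2510, DEN, SFO)} (1 duplicate(s) eliminated).

{(2510, DEN, SFO)}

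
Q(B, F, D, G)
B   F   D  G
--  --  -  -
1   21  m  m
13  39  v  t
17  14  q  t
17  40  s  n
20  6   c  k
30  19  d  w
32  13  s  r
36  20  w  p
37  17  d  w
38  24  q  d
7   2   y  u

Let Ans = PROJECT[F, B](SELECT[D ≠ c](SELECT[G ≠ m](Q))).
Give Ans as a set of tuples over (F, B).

{(13, 32), (14, 17), (17, 37), (19, 30), (2, 7), (20, 36), (24, 38), (39, 13), (40, 17)}

Filtering on G ≠ m leaves {(13, 39, v, t), (17, 14, q, t), (17, 40, s, n), (20, 6, c, k), (30, 19, d, w), (32, 13, s, r), (36, 20, w, p), (37, 17, d, w), (38, 24, q, d), (7, 2, y, u)}.
Filtering on D ≠ c leaves {(13, 39, v, t), (17, 14, q, t), (17, 40, s, n), (30, 19, d, w), (32, 13, s, r), (36, 20, w, p), (37, 17, d, w), (38, 24, q, d), (7, 2, y, u)}.
π[F, B]: project onto (F, B) → {(13, 32), (14, 17), (17, 37), (19, 30), (2, 7), (20, 36), (24, 38), (39, 13), (40, 17)}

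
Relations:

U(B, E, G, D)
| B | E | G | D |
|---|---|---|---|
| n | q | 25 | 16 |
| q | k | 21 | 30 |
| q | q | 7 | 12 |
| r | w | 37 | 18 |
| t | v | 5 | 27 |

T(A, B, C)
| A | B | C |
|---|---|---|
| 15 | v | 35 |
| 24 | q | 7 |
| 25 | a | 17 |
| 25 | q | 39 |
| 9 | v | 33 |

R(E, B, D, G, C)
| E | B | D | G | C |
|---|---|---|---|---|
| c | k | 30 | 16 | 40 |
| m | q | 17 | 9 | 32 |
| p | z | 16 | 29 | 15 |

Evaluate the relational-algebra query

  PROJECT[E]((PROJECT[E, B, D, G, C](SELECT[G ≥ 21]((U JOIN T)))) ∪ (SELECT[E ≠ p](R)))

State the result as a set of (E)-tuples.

{c, k, m}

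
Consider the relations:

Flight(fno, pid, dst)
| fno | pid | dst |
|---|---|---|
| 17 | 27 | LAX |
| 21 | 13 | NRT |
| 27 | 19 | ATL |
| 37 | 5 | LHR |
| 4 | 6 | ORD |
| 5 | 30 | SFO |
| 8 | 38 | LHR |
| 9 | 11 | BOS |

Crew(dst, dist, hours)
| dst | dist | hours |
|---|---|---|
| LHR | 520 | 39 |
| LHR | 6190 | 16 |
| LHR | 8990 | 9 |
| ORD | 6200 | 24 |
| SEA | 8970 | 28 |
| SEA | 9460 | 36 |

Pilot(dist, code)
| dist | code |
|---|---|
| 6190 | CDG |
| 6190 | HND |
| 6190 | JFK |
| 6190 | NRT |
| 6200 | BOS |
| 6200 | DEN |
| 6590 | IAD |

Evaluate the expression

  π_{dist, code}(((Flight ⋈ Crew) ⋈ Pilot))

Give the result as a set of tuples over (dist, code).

Flight ⋈ Crew (natural join on dst): {(37, 5, LHR, 520, 39), (37, 5, LHR, 6190, 16), (37, 5, LHR, 8990, 9), (4, 6, ORD, 6200, 24), (8, 38, LHR, 520, 39), (8, 38, LHR, 6190, 16), (8, 38, LHR, 8990, 9)}
(Flight ⋈ Crew) ⋈ Pilot (natural join on dist): {(37, 5, LHR, 6190, 16, CDG), (37, 5, LHR, 6190, 16, HND), (37, 5, LHR, 6190, 16, JFK), (37, 5, LHR, 6190, 16, NRT), (4, 6, ORD, 6200, 24, BOS), (4, 6, ORD, 6200, 24, DEN), (8, 38, LHR, 6190, 16, CDG), (8, 38, LHR, 6190, 16, HND), (8, 38, LHR, 6190, 16, JFK), (8, 38, LHR, 6190, 16, NRT)}
Projecting to dist, code (4 duplicate(s) eliminated): {(6190, CDG), (6190, HND), (6190, JFK), (6190, NRT), (6200, BOS), (6200, DEN)}

{(6190, CDG), (6190, HND), (6190, JFK), (6190, NRT), (6200, BOS), (6200, DEN)}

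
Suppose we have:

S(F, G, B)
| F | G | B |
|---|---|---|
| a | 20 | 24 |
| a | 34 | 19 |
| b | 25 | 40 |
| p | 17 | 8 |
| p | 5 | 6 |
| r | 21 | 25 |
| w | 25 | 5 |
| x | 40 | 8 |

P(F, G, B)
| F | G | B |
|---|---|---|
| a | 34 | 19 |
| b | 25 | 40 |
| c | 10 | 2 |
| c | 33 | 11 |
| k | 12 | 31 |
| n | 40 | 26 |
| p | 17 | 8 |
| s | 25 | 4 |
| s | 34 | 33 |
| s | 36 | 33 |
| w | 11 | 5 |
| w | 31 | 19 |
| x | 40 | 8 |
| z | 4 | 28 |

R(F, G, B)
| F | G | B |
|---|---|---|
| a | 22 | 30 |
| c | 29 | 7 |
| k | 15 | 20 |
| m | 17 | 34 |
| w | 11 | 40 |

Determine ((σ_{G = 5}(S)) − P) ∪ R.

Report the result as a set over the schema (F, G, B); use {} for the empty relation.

{(a, 22, 30), (c, 29, 7), (k, 15, 20), (m, 17, 34), (p, 5, 6), (w, 11, 40)}

σ[G = 5]: keep tuples satisfying G = 5 → {(p, 5, 6)}
Taking the difference: {(p, 5, 6)}
Taking the union: {(a, 22, 30), (c, 29, 7), (k, 15, 20), (m, 17, 34), (p, 5, 6), (w, 11, 40)}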